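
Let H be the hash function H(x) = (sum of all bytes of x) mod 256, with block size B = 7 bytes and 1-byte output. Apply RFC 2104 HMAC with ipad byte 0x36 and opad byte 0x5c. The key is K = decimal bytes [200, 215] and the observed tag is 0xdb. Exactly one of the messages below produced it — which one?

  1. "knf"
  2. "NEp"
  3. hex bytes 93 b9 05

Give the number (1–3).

2

Key decimal bytes [200, 215] = c8 d7 is 2 bytes ≤ B = 7; zero-pad to 7 bytes: K' = c8 d7 00 00 00 00 00.
K' ⊕ ipad = fe e1 36 36 36 36 36; K' ⊕ opad = 94 8b 5c 5c 5c 5c 5c.
m1: inner = H(fe e1 36 36 36 36 36 6b 6e 66) = 2c; tag = H(94 8b 5c 5c 5c 5c 5c 2c) = 17
m2: inner = H(fe e1 36 36 36 36 36 4e 45 70) = f0; tag = H(94 8b 5c 5c 5c 5c 5c f0) = db ← matches
m3: inner = H(fe e1 36 36 36 36 36 93 b9 05) = 3e; tag = H(94 8b 5c 5c 5c 5c 5c 3e) = 29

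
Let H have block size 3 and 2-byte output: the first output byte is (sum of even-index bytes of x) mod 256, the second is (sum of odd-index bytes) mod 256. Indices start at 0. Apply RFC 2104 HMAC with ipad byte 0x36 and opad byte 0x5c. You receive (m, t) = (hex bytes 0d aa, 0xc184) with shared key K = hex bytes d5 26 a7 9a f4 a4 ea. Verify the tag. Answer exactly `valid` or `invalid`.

valid

Key hex bytes d5 26 a7 9a f4 a4 ea is 7 bytes > B = 3, so hash it first: H(key) = 5a 64, then zero-pad to 3 bytes: K' = 5a 64 00.
K' ⊕ ipad = 6c 52 36; K' ⊕ opad = 06 38 5c.
Inner hash: even-index sum = 332 mod 256 = 76; odd-index sum = 95 mod 256 = 95 → 4c 5f.
Outer hash (recomputed tag): even-index sum = 193 mod 256 = 193; odd-index sum = 132 mod 256 = 132 → c1 84.
Recomputed tag = c184; claimed = c184 → match.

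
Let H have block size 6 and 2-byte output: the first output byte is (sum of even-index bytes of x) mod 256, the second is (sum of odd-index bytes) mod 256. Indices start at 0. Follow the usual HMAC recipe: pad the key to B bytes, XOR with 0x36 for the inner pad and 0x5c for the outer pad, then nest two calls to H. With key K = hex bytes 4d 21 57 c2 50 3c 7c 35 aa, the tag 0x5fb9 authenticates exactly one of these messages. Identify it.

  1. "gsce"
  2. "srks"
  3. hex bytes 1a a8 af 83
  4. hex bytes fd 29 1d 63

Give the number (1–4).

3

Key hex bytes 4d 21 57 c2 50 3c 7c 35 aa is 9 bytes > B = 6, so hash it first: H(key) = 1a 54, then zero-pad to 6 bytes: K' = 1a 54 00 00 00 00.
K' ⊕ ipad = 2c 62 36 36 36 36; K' ⊕ opad = 46 08 5c 5c 5c 5c.
m1: inner = H(2c 62 36 36 36 36 67 73 63 65) = 62 a6; tag = H(46 08 5c 5c 5c 5c 62 a6) = 6066
m2: inner = H(2c 62 36 36 36 36 73 72 6b 73) = 76 b3; tag = H(46 08 5c 5c 5c 5c 76 b3) = 7473
m3: inner = H(2c 62 36 36 36 36 1a a8 af 83) = 61 f9; tag = H(46 08 5c 5c 5c 5c 61 f9) = 5fb9 ← matches
m4: inner = H(2c 62 36 36 36 36 fd 29 1d 63) = b2 5a; tag = H(46 08 5c 5c 5c 5c b2 5a) = b01a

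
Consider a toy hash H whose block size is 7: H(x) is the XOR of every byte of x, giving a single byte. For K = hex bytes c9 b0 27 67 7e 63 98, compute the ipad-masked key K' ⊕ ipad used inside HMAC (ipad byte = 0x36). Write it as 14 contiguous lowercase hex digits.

ff8611514855ae

Key hex bytes c9 b0 27 67 7e 63 98 is exactly B = 7 bytes: K' = c9 b0 27 67 7e 63 98.
XOR each byte with 0x36: c9⊕36=ff, b0⊕36=86, 27⊕36=11, 67⊕36=51, 7e⊕36=48, 63⊕36=55, 98⊕36=ae.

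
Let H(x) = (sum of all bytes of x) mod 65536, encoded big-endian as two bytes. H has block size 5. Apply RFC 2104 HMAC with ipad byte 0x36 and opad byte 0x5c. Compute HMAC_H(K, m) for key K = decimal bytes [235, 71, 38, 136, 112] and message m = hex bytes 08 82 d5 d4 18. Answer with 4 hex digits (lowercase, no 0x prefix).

02fd

Key decimal bytes [235, 71, 38, 136, 112] = eb 47 26 88 70 is exactly B = 5 bytes: K' = eb 47 26 88 70.
K' ⊕ ipad = dd 71 10 be 46.  K' ⊕ opad = b7 1b 7a d4 2c.
Inner input = (K'⊕ipad) ∥ m = dd 71 10 be 46 ∥ 08 82 d5 d4 18.
Inner hash: sum = 221+113+16+190+70+8+130+213+212+24 = 1197 → 04 ad.
Outer input = (K'⊕opad) ∥ inner = b7 1b 7a d4 2c ∥ 04 ad.
Outer hash (tag): sum = 183+27+122+212+44+4+173 = 765 → 02 fd.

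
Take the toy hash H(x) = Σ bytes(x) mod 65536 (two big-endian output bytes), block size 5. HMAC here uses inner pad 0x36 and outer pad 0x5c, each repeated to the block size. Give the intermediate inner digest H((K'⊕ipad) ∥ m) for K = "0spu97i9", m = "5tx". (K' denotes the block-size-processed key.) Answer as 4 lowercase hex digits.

02a3

Key "0spu97i9" = 30 73 70 75 39 37 69 39 is 8 bytes > B = 5, so hash it first: H(key) = 02 9a, then zero-pad to 5 bytes: K' = 02 9a 00 00 00.
K' ⊕ ipad = 34 ac 36 36 36.
Inner input = 34 ac 36 36 36 ∥ 35 74 78.
Inner hash: sum = 52+172+54+54+54+53+116+120 = 675 → 02 a3.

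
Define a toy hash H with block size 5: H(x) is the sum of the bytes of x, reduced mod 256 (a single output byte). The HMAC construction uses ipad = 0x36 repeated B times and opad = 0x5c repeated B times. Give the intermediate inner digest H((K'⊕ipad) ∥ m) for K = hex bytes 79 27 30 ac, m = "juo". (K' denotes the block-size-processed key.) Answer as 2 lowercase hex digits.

84

Key hex bytes 79 27 30 ac is 4 bytes ≤ B = 5; zero-pad to 5 bytes: K' = 79 27 30 ac 00.
K' ⊕ ipad = 4f 11 06 9a 36.
Inner input = 4f 11 06 9a 36 ∥ 6a 75 6f.
Inner hash: sum = 79+17+6+154+54+106+117+111 = 644; mod 256 = 132 → 84.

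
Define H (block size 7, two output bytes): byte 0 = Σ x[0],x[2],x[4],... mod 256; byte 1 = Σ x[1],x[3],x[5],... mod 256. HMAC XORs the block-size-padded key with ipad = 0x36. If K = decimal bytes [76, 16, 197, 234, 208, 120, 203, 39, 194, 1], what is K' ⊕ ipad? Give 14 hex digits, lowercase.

Key decimal bytes [76, 16, 197, 234, 208, 120, 203, 39, 194, 1] = 4c 10 c5 ea d0 78 cb 27 c2 01 is 10 bytes > B = 7, so hash it first: H(key) = 6e 9a, then zero-pad to 7 bytes: K' = 6e 9a 00 00 00 00 00.
XOR each byte with 0x36: 6e⊕36=58, 9a⊕36=ac, 00⊕36=36, 00⊕36=36, 00⊕36=36, 00⊕36=36, 00⊕36=36.

58ac3636363636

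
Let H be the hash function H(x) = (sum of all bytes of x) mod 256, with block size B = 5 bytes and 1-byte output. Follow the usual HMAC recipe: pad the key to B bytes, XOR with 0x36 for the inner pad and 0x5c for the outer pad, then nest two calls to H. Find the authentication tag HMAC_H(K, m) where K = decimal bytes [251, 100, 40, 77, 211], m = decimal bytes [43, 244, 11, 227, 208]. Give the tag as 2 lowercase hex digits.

Key decimal bytes [251, 100, 40, 77, 211] = fb 64 28 4d d3 is exactly B = 5 bytes: K' = fb 64 28 4d d3.
K' ⊕ ipad = cd 52 1e 7b e5.  K' ⊕ opad = a7 38 74 11 8f.
Inner input = (K'⊕ipad) ∥ m = cd 52 1e 7b e5 ∥ 2b f4 0b e3 d0.
Inner hash: sum = 205+82+30+123+229+43+244+11+227+208 = 1402; mod 256 = 122 → 7a.
Outer input = (K'⊕opad) ∥ inner = a7 38 74 11 8f ∥ 7a.
Outer hash (tag): sum = 167+56+116+17+143+122 = 621; mod 256 = 109 → 6d.

6d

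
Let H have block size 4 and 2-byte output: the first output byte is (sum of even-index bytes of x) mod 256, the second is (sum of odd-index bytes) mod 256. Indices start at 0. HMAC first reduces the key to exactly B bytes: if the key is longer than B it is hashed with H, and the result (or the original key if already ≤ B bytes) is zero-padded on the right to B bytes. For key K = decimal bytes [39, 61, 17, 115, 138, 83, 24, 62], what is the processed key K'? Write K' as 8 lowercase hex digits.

da410000

|K| = 8 > B = 4, so first hash the key.
H(K): even-index sum = 218 mod 256 = 218; odd-index sum = 321 mod 256 = 65 → da 41.
Zero-pad H(K) = da 41 to 4 bytes: K' = da 41 00 00.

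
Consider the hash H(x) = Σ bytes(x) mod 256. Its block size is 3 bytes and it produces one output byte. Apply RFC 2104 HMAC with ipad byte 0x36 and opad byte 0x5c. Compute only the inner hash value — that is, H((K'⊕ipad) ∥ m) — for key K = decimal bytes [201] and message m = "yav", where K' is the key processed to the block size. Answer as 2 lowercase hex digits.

bb

Key decimal bytes [201] = c9 is 1 byte ≤ B = 3; zero-pad to 3 bytes: K' = c9 00 00.
K' ⊕ ipad = ff 36 36.
Inner input = ff 36 36 ∥ 79 61 76.
Inner hash: sum = 255+54+54+121+97+118 = 699; mod 256 = 187 → bb.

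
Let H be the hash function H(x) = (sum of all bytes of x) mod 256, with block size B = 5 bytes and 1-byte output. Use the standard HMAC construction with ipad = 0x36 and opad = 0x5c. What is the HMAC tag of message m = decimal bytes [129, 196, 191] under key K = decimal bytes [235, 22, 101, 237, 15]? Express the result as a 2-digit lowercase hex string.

Key decimal bytes [235, 22, 101, 237, 15] = eb 16 65 ed 0f is exactly B = 5 bytes: K' = eb 16 65 ed 0f.
K' ⊕ ipad = dd 20 53 db 39.  K' ⊕ opad = b7 4a 39 b1 53.
Inner input = (K'⊕ipad) ∥ m = dd 20 53 db 39 ∥ 81 c4 bf.
Inner hash: sum = 221+32+83+219+57+129+196+191 = 1128; mod 256 = 104 → 68.
Outer input = (K'⊕opad) ∥ inner = b7 4a 39 b1 53 ∥ 68.
Outer hash (tag): sum = 183+74+57+177+83+104 = 678; mod 256 = 166 → a6.

a6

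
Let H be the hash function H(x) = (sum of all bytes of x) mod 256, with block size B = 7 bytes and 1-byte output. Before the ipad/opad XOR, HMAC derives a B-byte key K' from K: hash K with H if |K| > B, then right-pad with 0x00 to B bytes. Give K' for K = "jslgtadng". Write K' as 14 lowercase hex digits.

|K| = 9 > B = 7, so first hash the key.
H(K): sum = 106+115+108+103+116+97+100+110+103 = 958; mod 256 = 190 → be.
Zero-pad H(K) = be to 7 bytes: K' = be 00 00 00 00 00 00.

be000000000000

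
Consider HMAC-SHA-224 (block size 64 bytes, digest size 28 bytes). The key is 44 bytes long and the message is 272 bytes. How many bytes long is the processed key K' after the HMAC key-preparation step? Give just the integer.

Key is 44 ≤ 64 bytes, zero-padded: |K'| = 64.

64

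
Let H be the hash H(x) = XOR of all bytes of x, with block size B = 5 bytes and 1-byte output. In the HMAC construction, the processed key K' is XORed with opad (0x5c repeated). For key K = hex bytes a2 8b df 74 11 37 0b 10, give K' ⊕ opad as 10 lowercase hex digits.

e35c5c5c5c

Key hex bytes a2 8b df 74 11 37 0b 10 is 8 bytes > B = 5, so hash it first: H(key) = bf, then zero-pad to 5 bytes: K' = bf 00 00 00 00.
XOR each byte with 0x5c: bf⊕5c=e3, 00⊕5c=5c, 00⊕5c=5c, 00⊕5c=5c, 00⊕5c=5c.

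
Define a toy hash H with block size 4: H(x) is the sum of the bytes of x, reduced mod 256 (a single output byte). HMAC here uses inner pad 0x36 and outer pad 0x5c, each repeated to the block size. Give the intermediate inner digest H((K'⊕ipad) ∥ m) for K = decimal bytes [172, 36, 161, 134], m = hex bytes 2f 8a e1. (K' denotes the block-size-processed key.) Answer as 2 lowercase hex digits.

Key decimal bytes [172, 36, 161, 134] = ac 24 a1 86 is exactly B = 4 bytes: K' = ac 24 a1 86.
K' ⊕ ipad = 9a 12 97 b0.
Inner input = 9a 12 97 b0 ∥ 2f 8a e1.
Inner hash: sum = 154+18+151+176+47+138+225 = 909; mod 256 = 141 → 8d.

8d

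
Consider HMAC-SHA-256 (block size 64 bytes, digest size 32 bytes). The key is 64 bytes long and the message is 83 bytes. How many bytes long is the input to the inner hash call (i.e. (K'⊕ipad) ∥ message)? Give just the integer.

147

Key is 64 ≤ 64 bytes, zero-padded: |K'| = 64.
Inner input = (K'⊕ipad) ∥ m → 64 + 83 = 147 bytes.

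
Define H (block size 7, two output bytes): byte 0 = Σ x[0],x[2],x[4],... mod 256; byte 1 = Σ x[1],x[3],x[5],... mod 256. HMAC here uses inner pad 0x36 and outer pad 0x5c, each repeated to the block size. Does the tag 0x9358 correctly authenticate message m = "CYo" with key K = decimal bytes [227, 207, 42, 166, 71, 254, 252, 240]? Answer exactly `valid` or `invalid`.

Key decimal bytes [227, 207, 42, 166, 71, 254, 252, 240] = e3 cf 2a a6 47 fe fc f0 is 8 bytes > B = 7, so hash it first: H(key) = 50 63, then zero-pad to 7 bytes: K' = 50 63 00 00 00 00 00.
K' ⊕ ipad = 66 55 36 36 36 36 36; K' ⊕ opad = 0c 3f 5c 5c 5c 5c 5c.
Inner hash: even-index sum = 353 mod 256 = 97; odd-index sum = 371 mod 256 = 115 → 61 73.
Outer hash (recomputed tag): even-index sum = 403 mod 256 = 147; odd-index sum = 344 mod 256 = 88 → 93 58.
Recomputed tag = 9358; claimed = 9358 → match.

valid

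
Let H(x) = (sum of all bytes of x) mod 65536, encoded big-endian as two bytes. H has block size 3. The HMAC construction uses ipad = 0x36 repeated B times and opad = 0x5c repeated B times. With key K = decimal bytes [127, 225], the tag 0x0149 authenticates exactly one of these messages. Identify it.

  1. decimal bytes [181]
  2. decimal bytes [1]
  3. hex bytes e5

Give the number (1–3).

Key decimal bytes [127, 225] = 7f e1 is 2 bytes ≤ B = 3; zero-pad to 3 bytes: K' = 7f e1 00.
K' ⊕ ipad = 49 d7 36; K' ⊕ opad = 23 bd 5c.
m1: inner = H(49 d7 36 b5) = 02 0b; tag = H(23 bd 5c 02 0b) = 0149 ← matches
m2: inner = H(49 d7 36 01) = 01 57; tag = H(23 bd 5c 01 57) = 0194
m3: inner = H(49 d7 36 e5) = 02 3b; tag = H(23 bd 5c 02 3b) = 0179

1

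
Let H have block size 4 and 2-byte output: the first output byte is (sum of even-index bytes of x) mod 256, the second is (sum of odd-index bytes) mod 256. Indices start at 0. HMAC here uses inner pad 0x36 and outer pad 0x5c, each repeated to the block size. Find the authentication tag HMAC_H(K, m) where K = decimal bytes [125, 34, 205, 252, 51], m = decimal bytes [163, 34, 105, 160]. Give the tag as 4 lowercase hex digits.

Key decimal bytes [125, 34, 205, 252, 51] = 7d 22 cd fc 33 is 5 bytes > B = 4, so hash it first: H(key) = 7d 1e, then zero-pad to 4 bytes: K' = 7d 1e 00 00.
K' ⊕ ipad = 4b 28 36 36.  K' ⊕ opad = 21 42 5c 5c.
Inner input = (K'⊕ipad) ∥ m = 4b 28 36 36 ∥ a3 22 69 a0.
Inner hash: even-index sum = 397 mod 256 = 141; odd-index sum = 288 mod 256 = 32 → 8d 20.
Outer input = (K'⊕opad) ∥ inner = 21 42 5c 5c ∥ 8d 20.
Outer hash (tag): even-index sum = 266 mod 256 = 10; odd-index sum = 190 mod 256 = 190 → 0a be.

0abe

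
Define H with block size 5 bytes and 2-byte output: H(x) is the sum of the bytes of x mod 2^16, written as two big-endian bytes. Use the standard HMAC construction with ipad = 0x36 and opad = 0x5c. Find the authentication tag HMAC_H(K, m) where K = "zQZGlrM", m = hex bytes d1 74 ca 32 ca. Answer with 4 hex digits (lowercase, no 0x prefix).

02c3

Key "zQZGlrM" = 7a 51 5a 47 6c 72 4d is 7 bytes > B = 5, so hash it first: H(key) = 02 97, then zero-pad to 5 bytes: K' = 02 97 00 00 00.
K' ⊕ ipad = 34 a1 36 36 36.  K' ⊕ opad = 5e cb 5c 5c 5c.
Inner input = (K'⊕ipad) ∥ m = 34 a1 36 36 36 ∥ d1 74 ca 32 ca.
Inner hash: sum = 52+161+54+54+54+209+116+202+50+202 = 1154 → 04 82.
Outer input = (K'⊕opad) ∥ inner = 5e cb 5c 5c 5c ∥ 04 82.
Outer hash (tag): sum = 94+203+92+92+92+4+130 = 707 → 02 c3.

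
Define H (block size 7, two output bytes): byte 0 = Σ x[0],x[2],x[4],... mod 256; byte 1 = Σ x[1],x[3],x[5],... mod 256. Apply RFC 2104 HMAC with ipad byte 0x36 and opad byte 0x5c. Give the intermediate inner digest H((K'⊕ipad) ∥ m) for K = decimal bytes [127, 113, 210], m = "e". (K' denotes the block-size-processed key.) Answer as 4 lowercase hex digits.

Key decimal bytes [127, 113, 210] = 7f 71 d2 is 3 bytes ≤ B = 7; zero-pad to 7 bytes: K' = 7f 71 d2 00 00 00 00.
K' ⊕ ipad = 49 47 e4 36 36 36 36.
Inner input = 49 47 e4 36 36 36 36 ∥ 65.
Inner hash: even-index sum = 409 mod 256 = 153; odd-index sum = 280 mod 256 = 24 → 99 18.

9918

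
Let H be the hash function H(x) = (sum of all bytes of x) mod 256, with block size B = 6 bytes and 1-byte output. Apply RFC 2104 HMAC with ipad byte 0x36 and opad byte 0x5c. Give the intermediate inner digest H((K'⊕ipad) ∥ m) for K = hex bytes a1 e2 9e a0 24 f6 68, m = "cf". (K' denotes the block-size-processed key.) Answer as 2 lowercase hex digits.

4c

Key hex bytes a1 e2 9e a0 24 f6 68 is 7 bytes > B = 6, so hash it first: H(key) = 43, then zero-pad to 6 bytes: K' = 43 00 00 00 00 00.
K' ⊕ ipad = 75 36 36 36 36 36.
Inner input = 75 36 36 36 36 36 ∥ 63 66.
Inner hash: sum = 117+54+54+54+54+54+99+102 = 588; mod 256 = 76 → 4c.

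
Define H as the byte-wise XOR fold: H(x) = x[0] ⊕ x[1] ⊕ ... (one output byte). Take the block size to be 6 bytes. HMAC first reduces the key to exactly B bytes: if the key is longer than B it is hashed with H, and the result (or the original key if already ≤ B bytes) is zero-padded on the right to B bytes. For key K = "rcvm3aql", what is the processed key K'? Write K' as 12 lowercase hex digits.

|K| = 8 > B = 6, so first hash the key.
H(K): XOR 72⊕63⊕76⊕6d⊕33⊕61⊕71⊕6c = 45.
Zero-pad H(K) = 45 to 6 bytes: K' = 45 00 00 00 00 00.

450000000000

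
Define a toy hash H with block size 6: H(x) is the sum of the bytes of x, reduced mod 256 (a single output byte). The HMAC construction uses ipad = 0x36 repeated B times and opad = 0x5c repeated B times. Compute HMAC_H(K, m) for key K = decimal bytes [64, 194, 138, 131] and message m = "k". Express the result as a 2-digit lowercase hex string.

Key decimal bytes [64, 194, 138, 131] = 40 c2 8a 83 is 4 bytes ≤ B = 6; zero-pad to 6 bytes: K' = 40 c2 8a 83 00 00.
K' ⊕ ipad = 76 f4 bc b5 36 36.  K' ⊕ opad = 1c 9e d6 df 5c 5c.
Inner input = (K'⊕ipad) ∥ m = 76 f4 bc b5 36 36 ∥ 6b.
Inner hash: sum = 118+244+188+181+54+54+107 = 946; mod 256 = 178 → b2.
Outer input = (K'⊕opad) ∥ inner = 1c 9e d6 df 5c 5c ∥ b2.
Outer hash (tag): sum = 28+158+214+223+92+92+178 = 985; mod 256 = 217 → d9.

d9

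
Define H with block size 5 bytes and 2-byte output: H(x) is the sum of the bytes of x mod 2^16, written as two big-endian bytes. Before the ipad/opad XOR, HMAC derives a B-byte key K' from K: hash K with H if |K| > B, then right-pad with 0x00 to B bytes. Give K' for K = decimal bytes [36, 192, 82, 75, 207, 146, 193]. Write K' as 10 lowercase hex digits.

03a3000000

|K| = 7 > B = 5, so first hash the key.
H(K): sum = 36+192+82+75+207+146+193 = 931 → 03 a3.
Zero-pad H(K) = 03 a3 to 5 bytes: K' = 03 a3 00 00 00.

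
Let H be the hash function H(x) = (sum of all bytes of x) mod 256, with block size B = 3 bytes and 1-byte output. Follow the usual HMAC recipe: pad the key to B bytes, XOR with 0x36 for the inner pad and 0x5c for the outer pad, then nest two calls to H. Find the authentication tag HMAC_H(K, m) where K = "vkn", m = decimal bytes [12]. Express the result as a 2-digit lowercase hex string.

94

Key "vkn" = 76 6b 6e is exactly B = 3 bytes: K' = 76 6b 6e.
K' ⊕ ipad = 40 5d 58.  K' ⊕ opad = 2a 37 32.
Inner input = (K'⊕ipad) ∥ m = 40 5d 58 ∥ 0c.
Inner hash: sum = 64+93+88+12 = 257; mod 256 = 1 → 01.
Outer input = (K'⊕opad) ∥ inner = 2a 37 32 ∥ 01.
Outer hash (tag): sum = 42+55+50+1 = 148 → 94.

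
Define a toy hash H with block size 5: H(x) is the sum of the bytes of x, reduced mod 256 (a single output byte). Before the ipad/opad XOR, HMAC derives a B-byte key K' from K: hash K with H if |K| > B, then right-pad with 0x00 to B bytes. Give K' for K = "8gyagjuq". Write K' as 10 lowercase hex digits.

3000000000

|K| = 8 > B = 5, so first hash the key.
H(K): sum = 56+103+121+97+103+106+117+113 = 816; mod 256 = 48 → 30.
Zero-pad H(K) = 30 to 5 bytes: K' = 30 00 00 00 00.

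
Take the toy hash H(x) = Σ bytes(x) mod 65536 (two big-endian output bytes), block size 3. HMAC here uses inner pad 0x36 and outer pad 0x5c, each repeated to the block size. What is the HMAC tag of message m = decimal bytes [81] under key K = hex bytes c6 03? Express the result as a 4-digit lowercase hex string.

0202

Key hex bytes c6 03 is 2 bytes ≤ B = 3; zero-pad to 3 bytes: K' = c6 03 00.
K' ⊕ ipad = f0 35 36.  K' ⊕ opad = 9a 5f 5c.
Inner input = (K'⊕ipad) ∥ m = f0 35 36 ∥ 51.
Inner hash: sum = 240+53+54+81 = 428 → 01 ac.
Outer input = (K'⊕opad) ∥ inner = 9a 5f 5c ∥ 01 ac.
Outer hash (tag): sum = 154+95+92+1+172 = 514 → 02 02.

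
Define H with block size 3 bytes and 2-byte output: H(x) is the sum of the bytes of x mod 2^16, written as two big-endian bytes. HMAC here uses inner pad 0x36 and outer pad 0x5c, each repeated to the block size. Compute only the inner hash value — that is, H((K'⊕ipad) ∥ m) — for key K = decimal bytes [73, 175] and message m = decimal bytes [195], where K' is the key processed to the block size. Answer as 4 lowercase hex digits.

Key decimal bytes [73, 175] = 49 af is 2 bytes ≤ B = 3; zero-pad to 3 bytes: K' = 49 af 00.
K' ⊕ ipad = 7f 99 36.
Inner input = 7f 99 36 ∥ c3.
Inner hash: sum = 127+153+54+195 = 529 → 02 11.

0211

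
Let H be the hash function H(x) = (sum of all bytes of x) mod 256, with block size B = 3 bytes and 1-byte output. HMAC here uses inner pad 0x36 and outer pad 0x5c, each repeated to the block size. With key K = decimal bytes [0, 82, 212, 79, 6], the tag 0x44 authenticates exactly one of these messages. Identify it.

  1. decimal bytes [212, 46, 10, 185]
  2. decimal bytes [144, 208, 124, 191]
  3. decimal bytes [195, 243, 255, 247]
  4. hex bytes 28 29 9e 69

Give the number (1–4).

Key decimal bytes [0, 82, 212, 79, 6] = 00 52 d4 4f 06 is 5 bytes > B = 3, so hash it first: H(key) = 7b, then zero-pad to 3 bytes: K' = 7b 00 00.
K' ⊕ ipad = 4d 36 36; K' ⊕ opad = 27 5c 5c.
m1: inner = H(4d 36 36 d4 2e 0a b9) = 7e; tag = H(27 5c 5c 7e) = 5d
m2: inner = H(4d 36 36 90 d0 7c bf) = 54; tag = H(27 5c 5c 54) = 33
m3: inner = H(4d 36 36 c3 f3 ff f7) = 65; tag = H(27 5c 5c 65) = 44 ← matches
m4: inner = H(4d 36 36 28 29 9e 69) = 11; tag = H(27 5c 5c 11) = f0

3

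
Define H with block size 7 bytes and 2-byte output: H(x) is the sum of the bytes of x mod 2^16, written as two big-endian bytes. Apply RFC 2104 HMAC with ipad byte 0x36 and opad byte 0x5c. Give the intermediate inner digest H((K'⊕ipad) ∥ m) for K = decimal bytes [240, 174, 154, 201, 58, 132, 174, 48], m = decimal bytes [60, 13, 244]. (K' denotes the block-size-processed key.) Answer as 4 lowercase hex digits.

0328

Key decimal bytes [240, 174, 154, 201, 58, 132, 174, 48] = f0 ae 9a c9 3a 84 ae 30 is 8 bytes > B = 7, so hash it first: H(key) = 04 9d, then zero-pad to 7 bytes: K' = 04 9d 00 00 00 00 00.
K' ⊕ ipad = 32 ab 36 36 36 36 36.
Inner input = 32 ab 36 36 36 36 36 ∥ 3c 0d f4.
Inner hash: sum = 50+171+54+54+54+54+54+60+13+244 = 808 → 03 28.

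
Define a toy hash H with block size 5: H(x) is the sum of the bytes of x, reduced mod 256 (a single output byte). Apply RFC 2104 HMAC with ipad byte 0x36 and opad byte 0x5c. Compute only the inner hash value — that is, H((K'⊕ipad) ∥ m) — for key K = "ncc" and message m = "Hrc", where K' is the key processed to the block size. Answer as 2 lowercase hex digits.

Key "ncc" = 6e 63 63 is 3 bytes ≤ B = 5; zero-pad to 5 bytes: K' = 6e 63 63 00 00.
K' ⊕ ipad = 58 55 55 36 36.
Inner input = 58 55 55 36 36 ∥ 48 72 63.
Inner hash: sum = 88+85+85+54+54+72+114+99 = 651; mod 256 = 139 → 8b.

8b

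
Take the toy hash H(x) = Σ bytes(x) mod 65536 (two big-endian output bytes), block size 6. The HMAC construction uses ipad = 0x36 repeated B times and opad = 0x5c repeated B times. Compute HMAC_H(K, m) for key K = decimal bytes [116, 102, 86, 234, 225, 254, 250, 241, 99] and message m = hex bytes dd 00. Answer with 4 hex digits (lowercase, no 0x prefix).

Key decimal bytes [116, 102, 86, 234, 225, 254, 250, 241, 99] = 74 66 56 ea e1 fe fa f1 63 is 9 bytes > B = 6, so hash it first: H(key) = 06 47, then zero-pad to 6 bytes: K' = 06 47 00 00 00 00.
K' ⊕ ipad = 30 71 36 36 36 36.  K' ⊕ opad = 5a 1b 5c 5c 5c 5c.
Inner input = (K'⊕ipad) ∥ m = 30 71 36 36 36 36 ∥ dd 00.
Inner hash: sum = 48+113+54+54+54+54+221+0 = 598 → 02 56.
Outer input = (K'⊕opad) ∥ inner = 5a 1b 5c 5c 5c 5c ∥ 02 56.
Outer hash (tag): sum = 90+27+92+92+92+92+2+86 = 573 → 02 3d.

023d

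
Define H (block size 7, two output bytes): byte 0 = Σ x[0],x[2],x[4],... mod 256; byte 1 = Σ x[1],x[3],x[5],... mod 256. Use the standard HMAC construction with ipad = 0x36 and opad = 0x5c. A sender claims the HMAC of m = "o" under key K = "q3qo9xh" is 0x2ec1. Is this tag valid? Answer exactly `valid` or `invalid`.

invalid

Key "q3qo9xh" = 71 33 71 6f 39 78 68 is exactly B = 7 bytes: K' = 71 33 71 6f 39 78 68.
K' ⊕ ipad = 47 05 47 59 0f 4e 5e; K' ⊕ opad = 2d 6f 2d 33 65 24 34.
Inner hash: even-index sum = 251 mod 256 = 251; odd-index sum = 283 mod 256 = 27 → fb 1b.
Outer hash (recomputed tag): even-index sum = 270 mod 256 = 14; odd-index sum = 449 mod 256 = 193 → 0e c1.
Recomputed tag = 0ec1; claimed = 2ec1 → mismatch.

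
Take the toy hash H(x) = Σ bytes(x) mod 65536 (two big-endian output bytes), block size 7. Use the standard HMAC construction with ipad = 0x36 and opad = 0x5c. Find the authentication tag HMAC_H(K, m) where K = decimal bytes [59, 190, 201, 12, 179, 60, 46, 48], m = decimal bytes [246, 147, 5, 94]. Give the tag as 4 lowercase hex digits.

02d1

Key decimal bytes [59, 190, 201, 12, 179, 60, 46, 48] = 3b be c9 0c b3 3c 2e 30 is 8 bytes > B = 7, so hash it first: H(key) = 03 1b, then zero-pad to 7 bytes: K' = 03 1b 00 00 00 00 00.
K' ⊕ ipad = 35 2d 36 36 36 36 36.  K' ⊕ opad = 5f 47 5c 5c 5c 5c 5c.
Inner input = (K'⊕ipad) ∥ m = 35 2d 36 36 36 36 36 ∥ f6 93 05 5e.
Inner hash: sum = 53+45+54+54+54+54+54+246+147+5+94 = 860 → 03 5c.
Outer input = (K'⊕opad) ∥ inner = 5f 47 5c 5c 5c 5c 5c ∥ 03 5c.
Outer hash (tag): sum = 95+71+92+92+92+92+92+3+92 = 721 → 02 d1.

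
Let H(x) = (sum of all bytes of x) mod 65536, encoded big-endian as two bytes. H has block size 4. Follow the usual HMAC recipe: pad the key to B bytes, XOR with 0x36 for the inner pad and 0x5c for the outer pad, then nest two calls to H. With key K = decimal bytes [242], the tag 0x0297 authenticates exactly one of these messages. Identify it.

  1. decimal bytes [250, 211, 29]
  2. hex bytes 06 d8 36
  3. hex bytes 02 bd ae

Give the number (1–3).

3

Key decimal bytes [242] = f2 is 1 byte ≤ B = 4; zero-pad to 4 bytes: K' = f2 00 00 00.
K' ⊕ ipad = c4 36 36 36; K' ⊕ opad = ae 5c 5c 5c.
m1: inner = H(c4 36 36 36 fa d3 1d) = 03 50; tag = H(ae 5c 5c 5c 03 50) = 0215
m2: inner = H(c4 36 36 36 06 d8 36) = 02 7a; tag = H(ae 5c 5c 5c 02 7a) = 023e
m3: inner = H(c4 36 36 36 02 bd ae) = 02 d3; tag = H(ae 5c 5c 5c 02 d3) = 0297 ← matches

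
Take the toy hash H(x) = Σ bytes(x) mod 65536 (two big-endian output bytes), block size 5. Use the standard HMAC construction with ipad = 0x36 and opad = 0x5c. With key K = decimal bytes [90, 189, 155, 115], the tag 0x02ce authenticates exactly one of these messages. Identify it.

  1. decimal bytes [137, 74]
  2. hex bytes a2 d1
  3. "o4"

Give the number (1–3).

2

Key decimal bytes [90, 189, 155, 115] = 5a bd 9b 73 is 4 bytes ≤ B = 5; zero-pad to 5 bytes: K' = 5a bd 9b 73 00.
K' ⊕ ipad = 6c 8b ad 45 36; K' ⊕ opad = 06 e1 c7 2f 5c.
m1: inner = H(6c 8b ad 45 36 89 4a) = 02 f2; tag = H(06 e1 c7 2f 5c 02 f2) = 032d
m2: inner = H(6c 8b ad 45 36 a2 d1) = 03 92; tag = H(06 e1 c7 2f 5c 03 92) = 02ce ← matches
m3: inner = H(6c 8b ad 45 36 6f 34) = 02 c2; tag = H(06 e1 c7 2f 5c 02 c2) = 02fd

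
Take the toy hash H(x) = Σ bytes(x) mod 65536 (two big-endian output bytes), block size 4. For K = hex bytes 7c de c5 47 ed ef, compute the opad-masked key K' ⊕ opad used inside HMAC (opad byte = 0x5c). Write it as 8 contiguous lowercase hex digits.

Key hex bytes 7c de c5 47 ed ef is 6 bytes > B = 4, so hash it first: H(key) = 04 42, then zero-pad to 4 bytes: K' = 04 42 00 00.
XOR each byte with 0x5c: 04⊕5c=58, 42⊕5c=1e, 00⊕5c=5c, 00⊕5c=5c.

581e5c5c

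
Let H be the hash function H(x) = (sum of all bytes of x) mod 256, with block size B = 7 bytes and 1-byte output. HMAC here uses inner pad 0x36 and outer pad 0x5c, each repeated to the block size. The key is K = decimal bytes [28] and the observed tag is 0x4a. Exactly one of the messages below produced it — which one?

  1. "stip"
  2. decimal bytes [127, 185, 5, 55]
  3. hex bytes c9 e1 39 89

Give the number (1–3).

Key decimal bytes [28] = 1c is 1 byte ≤ B = 7; zero-pad to 7 bytes: K' = 1c 00 00 00 00 00 00.
K' ⊕ ipad = 2a 36 36 36 36 36 36; K' ⊕ opad = 40 5c 5c 5c 5c 5c 5c.
m1: inner = H(2a 36 36 36 36 36 36 73 74 69 70) = 2e; tag = H(40 5c 5c 5c 5c 5c 5c 2e) = 96
m2: inner = H(2a 36 36 36 36 36 36 7f b9 05 37) = e2; tag = H(40 5c 5c 5c 5c 5c 5c e2) = 4a ← matches
m3: inner = H(2a 36 36 36 36 36 36 c9 e1 39 89) = da; tag = H(40 5c 5c 5c 5c 5c 5c da) = 42

2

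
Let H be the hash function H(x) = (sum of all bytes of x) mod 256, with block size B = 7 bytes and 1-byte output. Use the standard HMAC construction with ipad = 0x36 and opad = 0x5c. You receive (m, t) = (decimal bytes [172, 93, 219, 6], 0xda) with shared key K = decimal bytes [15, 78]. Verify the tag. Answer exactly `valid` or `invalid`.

valid

Key decimal bytes [15, 78] = 0f 4e is 2 bytes ≤ B = 7; zero-pad to 7 bytes: K' = 0f 4e 00 00 00 00 00.
K' ⊕ ipad = 39 78 36 36 36 36 36; K' ⊕ opad = 53 12 5c 5c 5c 5c 5c.
Inner hash: sum = 57+120+54+54+54+54+54+172+93+219+6 = 937; mod 256 = 169 → a9.
Outer hash (recomputed tag): sum = 83+18+92+92+92+92+92+169 = 730; mod 256 = 218 → da.
Recomputed tag = da; claimed = da → match.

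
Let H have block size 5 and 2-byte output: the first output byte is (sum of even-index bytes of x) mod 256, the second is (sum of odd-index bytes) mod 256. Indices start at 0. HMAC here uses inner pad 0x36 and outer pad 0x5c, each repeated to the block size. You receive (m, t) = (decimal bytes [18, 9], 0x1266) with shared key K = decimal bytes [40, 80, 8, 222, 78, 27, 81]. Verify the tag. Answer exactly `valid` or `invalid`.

Key decimal bytes [40, 80, 8, 222, 78, 27, 81] = 28 50 08 de 4e 1b 51 is 7 bytes > B = 5, so hash it first: H(key) = cf 49, then zero-pad to 5 bytes: K' = cf 49 00 00 00.
K' ⊕ ipad = f9 7f 36 36 36; K' ⊕ opad = 93 15 5c 5c 5c.
Inner hash: even-index sum = 366 mod 256 = 110; odd-index sum = 199 mod 256 = 199 → 6e c7.
Outer hash (recomputed tag): even-index sum = 530 mod 256 = 18; odd-index sum = 223 mod 256 = 223 → 12 df.
Recomputed tag = 12df; claimed = 1266 → mismatch.

invalid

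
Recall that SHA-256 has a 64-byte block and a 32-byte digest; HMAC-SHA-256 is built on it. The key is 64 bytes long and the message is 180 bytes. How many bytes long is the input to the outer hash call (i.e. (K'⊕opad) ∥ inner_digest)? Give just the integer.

96

Key is 64 ≤ 64 bytes, zero-padded: |K'| = 64.
Outer input = (K'⊕opad) ∥ H(inner) → 64 + 32 = 96 bytes.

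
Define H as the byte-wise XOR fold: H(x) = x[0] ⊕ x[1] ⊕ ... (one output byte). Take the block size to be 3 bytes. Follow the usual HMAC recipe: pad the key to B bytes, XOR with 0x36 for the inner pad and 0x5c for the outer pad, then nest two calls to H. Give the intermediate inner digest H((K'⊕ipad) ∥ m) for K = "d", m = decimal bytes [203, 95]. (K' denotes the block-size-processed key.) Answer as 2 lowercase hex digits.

Key "d" = 64 is 1 byte ≤ B = 3; zero-pad to 3 bytes: K' = 64 00 00.
K' ⊕ ipad = 52 36 36.
Inner input = 52 36 36 ∥ cb 5f.
Inner hash: XOR 52⊕36⊕36⊕cb⊕5f = c6.

c6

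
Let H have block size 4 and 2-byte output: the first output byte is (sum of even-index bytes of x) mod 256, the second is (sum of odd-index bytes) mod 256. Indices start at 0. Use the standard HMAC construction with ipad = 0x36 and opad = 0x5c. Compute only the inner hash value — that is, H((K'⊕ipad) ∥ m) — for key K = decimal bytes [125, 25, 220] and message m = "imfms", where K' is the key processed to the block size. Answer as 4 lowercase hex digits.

Key decimal bytes [125, 25, 220] = 7d 19 dc is 3 bytes ≤ B = 4; zero-pad to 4 bytes: K' = 7d 19 dc 00.
K' ⊕ ipad = 4b 2f ea 36.
Inner input = 4b 2f ea 36 ∥ 69 6d 66 6d 73.
Inner hash: even-index sum = 631 mod 256 = 119; odd-index sum = 319 mod 256 = 63 → 77 3f.

773f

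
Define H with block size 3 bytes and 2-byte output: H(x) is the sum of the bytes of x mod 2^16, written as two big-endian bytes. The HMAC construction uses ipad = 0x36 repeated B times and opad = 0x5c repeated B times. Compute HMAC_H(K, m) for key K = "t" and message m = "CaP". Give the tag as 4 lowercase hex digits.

Key "t" = 74 is 1 byte ≤ B = 3; zero-pad to 3 bytes: K' = 74 00 00.
K' ⊕ ipad = 42 36 36.  K' ⊕ opad = 28 5c 5c.
Inner input = (K'⊕ipad) ∥ m = 42 36 36 ∥ 43 61 50.
Inner hash: sum = 66+54+54+67+97+80 = 418 → 01 a2.
Outer input = (K'⊕opad) ∥ inner = 28 5c 5c ∥ 01 a2.
Outer hash (tag): sum = 40+92+92+1+162 = 387 → 01 83.

0183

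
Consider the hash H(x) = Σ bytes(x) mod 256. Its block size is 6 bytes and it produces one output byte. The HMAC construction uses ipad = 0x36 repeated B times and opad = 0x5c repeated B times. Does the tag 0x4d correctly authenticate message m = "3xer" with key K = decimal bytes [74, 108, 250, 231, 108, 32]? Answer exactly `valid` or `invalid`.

Key decimal bytes [74, 108, 250, 231, 108, 32] = 4a 6c fa e7 6c 20 is exactly B = 6 bytes: K' = 4a 6c fa e7 6c 20.
K' ⊕ ipad = 7c 5a cc d1 5a 16; K' ⊕ opad = 16 30 a6 bb 30 7c.
Inner hash: sum = 124+90+204+209+90+22+51+120+101+114 = 1125; mod 256 = 101 → 65.
Outer hash (recomputed tag): sum = 22+48+166+187+48+124+101 = 696; mod 256 = 184 → b8.
Recomputed tag = b8; claimed = 4d → mismatch.

invalid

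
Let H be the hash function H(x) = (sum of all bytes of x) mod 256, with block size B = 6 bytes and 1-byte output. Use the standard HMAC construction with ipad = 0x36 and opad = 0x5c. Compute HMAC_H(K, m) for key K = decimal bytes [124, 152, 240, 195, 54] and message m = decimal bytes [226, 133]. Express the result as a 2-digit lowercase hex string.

45

Key decimal bytes [124, 152, 240, 195, 54] = 7c 98 f0 c3 36 is 5 bytes ≤ B = 6; zero-pad to 6 bytes: K' = 7c 98 f0 c3 36 00.
K' ⊕ ipad = 4a ae c6 f5 00 36.  K' ⊕ opad = 20 c4 ac 9f 6a 5c.
Inner input = (K'⊕ipad) ∥ m = 4a ae c6 f5 00 36 ∥ e2 85.
Inner hash: sum = 74+174+198+245+0+54+226+133 = 1104; mod 256 = 80 → 50.
Outer input = (K'⊕opad) ∥ inner = 20 c4 ac 9f 6a 5c ∥ 50.
Outer hash (tag): sum = 32+196+172+159+106+92+80 = 837; mod 256 = 69 → 45.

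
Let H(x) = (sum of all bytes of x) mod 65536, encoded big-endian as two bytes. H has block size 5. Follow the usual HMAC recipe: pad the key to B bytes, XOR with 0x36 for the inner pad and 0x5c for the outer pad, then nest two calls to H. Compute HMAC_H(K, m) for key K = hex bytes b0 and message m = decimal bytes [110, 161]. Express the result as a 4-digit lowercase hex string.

02cb

Key hex bytes b0 is 1 byte ≤ B = 5; zero-pad to 5 bytes: K' = b0 00 00 00 00.
K' ⊕ ipad = 86 36 36 36 36.  K' ⊕ opad = ec 5c 5c 5c 5c.
Inner input = (K'⊕ipad) ∥ m = 86 36 36 36 36 ∥ 6e a1.
Inner hash: sum = 134+54+54+54+54+110+161 = 621 → 02 6d.
Outer input = (K'⊕opad) ∥ inner = ec 5c 5c 5c 5c ∥ 02 6d.
Outer hash (tag): sum = 236+92+92+92+92+2+109 = 715 → 02 cb.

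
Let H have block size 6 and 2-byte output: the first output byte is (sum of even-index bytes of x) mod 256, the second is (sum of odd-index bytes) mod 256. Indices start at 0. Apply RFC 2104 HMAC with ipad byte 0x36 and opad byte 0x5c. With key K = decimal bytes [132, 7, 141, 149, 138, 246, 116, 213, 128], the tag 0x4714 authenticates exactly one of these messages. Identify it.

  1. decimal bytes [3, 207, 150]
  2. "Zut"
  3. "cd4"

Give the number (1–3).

Key decimal bytes [132, 7, 141, 149, 138, 246, 116, 213, 128] = 84 07 8d 95 8a f6 74 d5 80 is 9 bytes > B = 6, so hash it first: H(key) = 8f 67, then zero-pad to 6 bytes: K' = 8f 67 00 00 00 00.
K' ⊕ ipad = b9 51 36 36 36 36; K' ⊕ opad = d3 3b 5c 5c 5c 5c.
m1: inner = H(b9 51 36 36 36 36 03 cf 96) = be 8c; tag = H(d3 3b 5c 5c 5c 5c be 8c) = 497f
m2: inner = H(b9 51 36 36 36 36 5a 75 74) = f3 32; tag = H(d3 3b 5c 5c 5c 5c f3 32) = 7e25
m3: inner = H(b9 51 36 36 36 36 63 64 34) = bc 21; tag = H(d3 3b 5c 5c 5c 5c bc 21) = 4714 ← matches

3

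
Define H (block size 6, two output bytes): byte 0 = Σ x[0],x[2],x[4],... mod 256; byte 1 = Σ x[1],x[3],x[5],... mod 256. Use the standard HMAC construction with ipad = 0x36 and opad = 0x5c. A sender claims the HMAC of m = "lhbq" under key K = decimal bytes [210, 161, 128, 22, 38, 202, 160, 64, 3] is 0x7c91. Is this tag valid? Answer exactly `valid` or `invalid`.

invalid

Key decimal bytes [210, 161, 128, 22, 38, 202, 160, 64, 3] = d2 a1 80 16 26 ca a0 40 03 is 9 bytes > B = 6, so hash it first: H(key) = 1b c1, then zero-pad to 6 bytes: K' = 1b c1 00 00 00 00.
K' ⊕ ipad = 2d f7 36 36 36 36; K' ⊕ opad = 47 9d 5c 5c 5c 5c.
Inner hash: even-index sum = 359 mod 256 = 103; odd-index sum = 572 mod 256 = 60 → 67 3c.
Outer hash (recomputed tag): even-index sum = 358 mod 256 = 102; odd-index sum = 401 mod 256 = 145 → 66 91.
Recomputed tag = 6691; claimed = 7c91 → mismatch.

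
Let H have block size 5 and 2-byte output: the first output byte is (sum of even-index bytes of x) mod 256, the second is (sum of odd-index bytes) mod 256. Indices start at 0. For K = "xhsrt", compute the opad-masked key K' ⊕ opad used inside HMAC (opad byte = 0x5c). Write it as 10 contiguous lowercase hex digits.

Key "xhsrt" = 78 68 73 72 74 is exactly B = 5 bytes: K' = 78 68 73 72 74.
XOR each byte with 0x5c: 78⊕5c=24, 68⊕5c=34, 73⊕5c=2f, 72⊕5c=2e, 74⊕5c=28.

24342f2e28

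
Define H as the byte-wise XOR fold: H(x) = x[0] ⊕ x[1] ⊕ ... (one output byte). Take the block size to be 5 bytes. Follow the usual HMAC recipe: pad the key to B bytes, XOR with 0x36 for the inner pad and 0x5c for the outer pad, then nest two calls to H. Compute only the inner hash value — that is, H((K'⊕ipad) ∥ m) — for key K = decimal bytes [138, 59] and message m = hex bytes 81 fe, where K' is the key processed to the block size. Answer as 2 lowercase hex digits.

f8

Key decimal bytes [138, 59] = 8a 3b is 2 bytes ≤ B = 5; zero-pad to 5 bytes: K' = 8a 3b 00 00 00.
K' ⊕ ipad = bc 0d 36 36 36.
Inner input = bc 0d 36 36 36 ∥ 81 fe.
Inner hash: XOR bc⊕0d⊕36⊕36⊕36⊕81⊕fe = f8.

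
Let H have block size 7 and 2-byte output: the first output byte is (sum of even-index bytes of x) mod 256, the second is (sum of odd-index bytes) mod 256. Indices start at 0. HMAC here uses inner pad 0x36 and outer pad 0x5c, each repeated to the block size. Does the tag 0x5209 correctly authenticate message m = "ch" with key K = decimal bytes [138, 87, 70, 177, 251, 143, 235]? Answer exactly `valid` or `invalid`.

Key decimal bytes [138, 87, 70, 177, 251, 143, 235] = 8a 57 46 b1 fb 8f eb is exactly B = 7 bytes: K' = 8a 57 46 b1 fb 8f eb.
K' ⊕ ipad = bc 61 70 87 cd b9 dd; K' ⊕ opad = d6 0b 1a ed a7 d3 b7.
Inner hash: even-index sum = 830 mod 256 = 62; odd-index sum = 516 mod 256 = 4 → 3e 04.
Outer hash (recomputed tag): even-index sum = 594 mod 256 = 82; odd-index sum = 521 mod 256 = 9 → 52 09.
Recomputed tag = 5209; claimed = 5209 → match.

valid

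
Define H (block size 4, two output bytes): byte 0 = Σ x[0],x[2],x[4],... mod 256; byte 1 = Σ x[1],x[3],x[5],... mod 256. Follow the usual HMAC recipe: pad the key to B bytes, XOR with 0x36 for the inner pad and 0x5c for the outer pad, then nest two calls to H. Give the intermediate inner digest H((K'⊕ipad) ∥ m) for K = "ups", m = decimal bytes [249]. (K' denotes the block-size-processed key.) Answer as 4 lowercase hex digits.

817c

Key "ups" = 75 70 73 is 3 bytes ≤ B = 4; zero-pad to 4 bytes: K' = 75 70 73 00.
K' ⊕ ipad = 43 46 45 36.
Inner input = 43 46 45 36 ∥ f9.
Inner hash: even-index sum = 385 mod 256 = 129; odd-index sum = 124 mod 256 = 124 → 81 7c.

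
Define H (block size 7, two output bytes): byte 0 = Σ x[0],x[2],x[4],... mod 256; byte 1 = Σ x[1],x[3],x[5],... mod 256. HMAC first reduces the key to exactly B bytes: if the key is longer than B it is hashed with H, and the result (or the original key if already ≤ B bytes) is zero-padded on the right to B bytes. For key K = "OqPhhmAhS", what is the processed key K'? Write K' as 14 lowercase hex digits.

|K| = 9 > B = 7, so first hash the key.
H(K): even-index sum = 411 mod 256 = 155; odd-index sum = 430 mod 256 = 174 → 9b ae.
Zero-pad H(K) = 9b ae to 7 bytes: K' = 9b ae 00 00 00 00 00.

9bae0000000000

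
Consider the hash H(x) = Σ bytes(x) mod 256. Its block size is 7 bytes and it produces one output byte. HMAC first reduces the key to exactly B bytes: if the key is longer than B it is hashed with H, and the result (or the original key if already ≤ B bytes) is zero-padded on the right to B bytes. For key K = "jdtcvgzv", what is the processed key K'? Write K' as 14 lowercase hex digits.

72000000000000

|K| = 8 > B = 7, so first hash the key.
H(K): sum = 106+100+116+99+118+103+122+118 = 882; mod 256 = 114 → 72.
Zero-pad H(K) = 72 to 7 bytes: K' = 72 00 00 00 00 00 00.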